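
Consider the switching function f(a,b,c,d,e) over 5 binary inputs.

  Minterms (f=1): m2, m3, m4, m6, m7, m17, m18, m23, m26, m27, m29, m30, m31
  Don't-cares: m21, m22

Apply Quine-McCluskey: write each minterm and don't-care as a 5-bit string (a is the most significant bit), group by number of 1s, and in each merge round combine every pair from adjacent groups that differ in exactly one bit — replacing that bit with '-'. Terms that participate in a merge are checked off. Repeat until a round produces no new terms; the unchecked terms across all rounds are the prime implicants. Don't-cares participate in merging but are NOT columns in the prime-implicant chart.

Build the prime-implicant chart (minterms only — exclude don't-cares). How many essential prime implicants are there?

5

Round 0: 00010✓ 00011✓ 00100✓ 00110✓ 00111✓ 10001✓ 10010✓ 10101✓ 10110✓ 10111✓ 11010✓ 11011✓ 11101✓ 11110✓ 11111✓
Round 1: -0010✓ -0110✓ -0111✓ 00-10✓ 00-11✓ 0001-✓ 001-0 0011-✓ 1-010✓ 1-101✓ 1-110✓ 1-111✓ 10-01 10-10✓ 101-1✓ 1011-✓ 11-10✓ 11-11✓ 1101-✓ 111-1✓ 1111-✓
Round 2: -0-10 -011- 00-1- 1--10 1-1-1 1-11- 11-1-
PIs = {-0-10, -011-, 00-1-, 001-0, 1--10, 1-1-1, 1-11-, 10-01, 11-1-}
Coverage chart:
  m2: -0-10,00-1-
  m3: 00-1- ←essential
  m4: 001-0 ←essential
  m6: -0-10,-011-,00-1-,001-0
  m7: -011-,00-1-
  m17: 10-01 ←essential
  m18: -0-10,1--10
  m23: -011-,1-1-1,1-11-
  m26: 1--10,11-1-
  m27: 11-1- ←essential
  m29: 1-1-1 ←essential
  m30: 1--10,1-11-,11-1-
  m31: 1-1-1,1-11-,11-1-
Essential: 00-1-, 001-0, 1-1-1, 10-01, 11-1-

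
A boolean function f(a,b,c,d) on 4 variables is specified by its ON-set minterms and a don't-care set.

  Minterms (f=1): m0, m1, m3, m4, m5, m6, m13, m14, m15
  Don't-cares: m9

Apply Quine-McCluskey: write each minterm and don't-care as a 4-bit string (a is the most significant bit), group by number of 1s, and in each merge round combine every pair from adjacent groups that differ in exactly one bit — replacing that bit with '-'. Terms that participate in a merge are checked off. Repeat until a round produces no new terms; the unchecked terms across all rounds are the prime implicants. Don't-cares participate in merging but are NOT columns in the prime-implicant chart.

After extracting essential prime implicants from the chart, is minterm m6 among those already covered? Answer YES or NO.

[col 0] 0000*, 0001*, 0011*, 0100*, 0101*, 0110*, 1001*, 1101*, 1110*, 1111*
[col 1] -001*, -101*, -110, 0-00*, 0-01*, 00-1, 000-*, 01-0, 010-*, 1-01*, 11-1, 111-
[col 2] --01, 0-0-
Prime implicants: --01, -110, 0-0-, 00-1, 01-0, 11-1, 111-
PI chart (minterm → PIs covering it):
  0 | 0-0-  (sole → essential)
  1 | --01,0-0-,00-1
  3 | 00-1  (sole → essential)
  4 | 0-0-,01-0
  5 | --01,0-0-
  6 | -110,01-0
  13 | --01,11-1
  14 | -110,111-
  15 | 11-1,111-
Essential prime implicants: 0-0-, 00-1

NO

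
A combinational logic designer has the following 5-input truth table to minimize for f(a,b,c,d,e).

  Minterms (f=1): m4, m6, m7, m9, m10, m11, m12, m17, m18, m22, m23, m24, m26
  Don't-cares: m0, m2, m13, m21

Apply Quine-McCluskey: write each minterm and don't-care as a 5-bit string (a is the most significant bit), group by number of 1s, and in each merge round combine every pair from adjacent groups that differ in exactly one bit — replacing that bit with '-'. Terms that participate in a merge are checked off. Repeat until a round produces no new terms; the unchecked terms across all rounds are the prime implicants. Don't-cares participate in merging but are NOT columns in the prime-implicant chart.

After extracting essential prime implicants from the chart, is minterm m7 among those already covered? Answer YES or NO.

YES

Round 0: 00000✓ 00010✓ 00100✓ 00110✓ 00111✓ 01001✓ 01010✓ 01011✓ 01100✓ 01101✓ 10001✓ 10010✓ 10101✓ 10110✓ 10111✓ 11000✓ 11010✓
Round 1: -0010✓ -0110✓ -0111✓ -1010✓ 0-010✓ 0-100 00-00✓ 00-10✓ 000-0✓ 001-0✓ 0011-✓ 01-01 010-1 0101- 0110- 1-010✓ 10-01 10-10✓ 101-1 1011-✓ 110-0
Round 2: --010 -0-10 -011- 00--0
PIs = {--010, -0-10, -011-, 0-100, 00--0, 01-01, 010-1, 0101-, 0110-, 10-01, 101-1, 110-0}
Coverage chart:
  m4: 0-100,00--0
  m6: -0-10,-011-,00--0
  m7: -011- ←essential
  m9: 01-01,010-1
  m10: --010,0101-
  m11: 010-1,0101-
  m12: 0-100,0110-
  m17: 10-01 ←essential
  m18: --010,-0-10
  m22: -0-10,-011-
  m23: -011-,101-1
  m24: 110-0 ←essential
  m26: --010,110-0
Essential: -011-, 10-01, 110-0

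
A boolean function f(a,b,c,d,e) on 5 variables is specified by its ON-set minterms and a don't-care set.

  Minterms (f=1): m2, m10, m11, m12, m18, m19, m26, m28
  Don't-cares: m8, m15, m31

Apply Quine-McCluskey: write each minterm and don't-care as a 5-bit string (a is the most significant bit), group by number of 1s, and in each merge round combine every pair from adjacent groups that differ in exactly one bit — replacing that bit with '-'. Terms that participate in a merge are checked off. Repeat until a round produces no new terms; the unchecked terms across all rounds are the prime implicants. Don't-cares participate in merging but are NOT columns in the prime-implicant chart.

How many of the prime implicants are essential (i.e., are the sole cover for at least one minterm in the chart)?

Round 0: 00010✓ 01000✓ 01010✓ 01011✓ 01100✓ 01111✓ 10010✓ 10011✓ 11010✓ 11100✓ 11111✓
Round 1: -0010✓ -1010✓ -1100 -1111 0-010✓ 01-00 01-11 010-0 0101- 1-010✓ 1001-
Round 2: --010
PIs = {--010, -1100, -1111, 01-00, 01-11, 010-0, 0101-, 1001-}
Coverage chart:
  m2: --010 ←essential
  m10: --010,010-0,0101-
  m11: 01-11,0101-
  m12: -1100,01-00
  m18: --010,1001-
  m19: 1001- ←essential
  m26: --010 ←essential
  m28: -1100 ←essential
Essential: --010, -1100, 1001-

3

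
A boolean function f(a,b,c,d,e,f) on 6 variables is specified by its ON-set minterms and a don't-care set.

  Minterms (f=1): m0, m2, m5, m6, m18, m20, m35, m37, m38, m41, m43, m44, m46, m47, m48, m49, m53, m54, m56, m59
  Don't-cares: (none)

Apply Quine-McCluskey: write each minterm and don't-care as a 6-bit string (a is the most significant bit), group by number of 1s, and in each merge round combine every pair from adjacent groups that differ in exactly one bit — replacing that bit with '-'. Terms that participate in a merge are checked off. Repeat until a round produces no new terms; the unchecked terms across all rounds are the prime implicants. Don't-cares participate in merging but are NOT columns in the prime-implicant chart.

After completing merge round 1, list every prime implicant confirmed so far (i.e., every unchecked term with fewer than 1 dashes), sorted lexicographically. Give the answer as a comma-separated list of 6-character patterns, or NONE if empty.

010100

[col 0] 000000*, 000010*, 000101*, 000110*, 010010*, 010100, 100011*, 100101*, 100110*, 101001*, 101011*, 101100*, 101110*, 101111*, 110000*, 110001*, 110101*, 110110*, 111000*, 111011*
[col 1] -00101, -00110, 0-0010, 000-10, 0000-0, 1-0101, 1-0110, 1-1011, 10-011, 10-110, 101-11, 1010-1, 1011-0, 10111-, 11-000, 110-01, 11000-
Prime implicants: -00101, -00110, 0-0010, 000-10, 0000-0, 010100, 1-0101, 1-0110, 1-1011, 10-011, 10-110, 101-11, 1010-1, 1011-0, 10111-, 11-000, 110-01, 11000-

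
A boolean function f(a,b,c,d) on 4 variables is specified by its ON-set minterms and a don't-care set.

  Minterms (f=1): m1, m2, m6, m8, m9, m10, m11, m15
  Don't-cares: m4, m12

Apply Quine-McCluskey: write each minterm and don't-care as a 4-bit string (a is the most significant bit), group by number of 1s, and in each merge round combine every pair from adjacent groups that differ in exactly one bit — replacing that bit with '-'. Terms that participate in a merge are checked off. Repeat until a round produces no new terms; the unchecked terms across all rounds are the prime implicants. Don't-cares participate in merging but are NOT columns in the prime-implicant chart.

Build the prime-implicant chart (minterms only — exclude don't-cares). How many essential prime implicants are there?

size-2^0 implicants → 0001(✓)  0010(✓)  0100(✓)  0110(✓)  1000(✓)  1001(✓)  1010(✓)  1011(✓)  1100(✓)  1111(✓)
size-2^1 implicants → -001  -010  -100  0-10  01-0  1-00  1-11  10-0(✓)  10-1(✓)  100-(✓)  101-(✓)
size-2^2 implicants → 10--
Unchecked terms (primes): -001, -010, -100, 0-10, 01-0, 1-00, 1-11, 10--
Minterm coverage:
  m1 ⊆ -001 [E]
  m2 ⊆ -010,0-10
  m6 ⊆ 0-10,01-0
  m8 ⊆ 1-00,10--
  m9 ⊆ -001,10--
  m10 ⊆ -010,10--
  m11 ⊆ 1-11,10--
  m15 ⊆ 1-11 [E]
E = {-001, 1-11}

2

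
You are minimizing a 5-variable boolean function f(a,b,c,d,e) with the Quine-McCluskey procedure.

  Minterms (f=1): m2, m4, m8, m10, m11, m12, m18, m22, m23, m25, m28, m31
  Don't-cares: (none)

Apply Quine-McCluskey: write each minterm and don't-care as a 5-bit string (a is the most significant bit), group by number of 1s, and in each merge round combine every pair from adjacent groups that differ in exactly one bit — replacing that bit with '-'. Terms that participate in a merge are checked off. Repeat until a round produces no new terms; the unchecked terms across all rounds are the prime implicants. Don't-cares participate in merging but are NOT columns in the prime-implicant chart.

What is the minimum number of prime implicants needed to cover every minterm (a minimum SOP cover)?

Round 0: 00010✓ 00100✓ 01000✓ 01010✓ 01011✓ 01100✓ 10010✓ 10110✓ 10111✓ 11001 11100✓ 11111✓
Round 1: -0010 -1100 0-010 0-100 01-00 010-0 0101- 1-111 10-10 1011-
PIs = {-0010, -1100, 0-010, 0-100, 01-00, 010-0, 0101-, 1-111, 10-10, 1011-, 11001}
Coverage chart:
  m2: -0010,0-010
  m4: 0-100 ←essential
  m8: 01-00,010-0
  m10: 0-010,010-0,0101-
  m11: 0101- ←essential
  m12: -1100,0-100,01-00
  m18: -0010,10-10
  m22: 10-10,1011-
  m23: 1-111,1011-
  m25: 11001 ←essential
  m28: -1100 ←essential
  m31: 1-111 ←essential
Essential: -1100, 0-100, 0101-, 1-111, 11001
Petrick residual → -0010, 01-00, 10-10
Min cover (8 terms): b'c'de' + bcd'e' + a'cd'e' + a'bd'e' + a'bc'd + acde + ab'de' + abc'd'e

8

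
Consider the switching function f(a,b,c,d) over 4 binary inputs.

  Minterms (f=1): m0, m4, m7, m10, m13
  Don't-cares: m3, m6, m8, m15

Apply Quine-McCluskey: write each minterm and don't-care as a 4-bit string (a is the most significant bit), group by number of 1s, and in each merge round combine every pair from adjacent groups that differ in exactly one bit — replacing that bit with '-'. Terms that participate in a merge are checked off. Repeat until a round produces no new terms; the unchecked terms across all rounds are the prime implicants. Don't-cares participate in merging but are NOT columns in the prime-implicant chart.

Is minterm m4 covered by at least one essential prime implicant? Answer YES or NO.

[col 0] 0000*, 0011*, 0100*, 0110*, 0111*, 1000*, 1010*, 1101*, 1111*
[col 1] -000, -111, 0-00, 0-11, 01-0, 011-, 10-0, 11-1
Prime implicants: -000, -111, 0-00, 0-11, 01-0, 011-, 10-0, 11-1
PI chart (minterm → PIs covering it):
  0 | -000,0-00
  4 | 0-00,01-0
  7 | -111,0-11,011-
  10 | 10-0  (sole → essential)
  13 | 11-1  (sole → essential)
Essential prime implicants: 10-0, 11-1

NO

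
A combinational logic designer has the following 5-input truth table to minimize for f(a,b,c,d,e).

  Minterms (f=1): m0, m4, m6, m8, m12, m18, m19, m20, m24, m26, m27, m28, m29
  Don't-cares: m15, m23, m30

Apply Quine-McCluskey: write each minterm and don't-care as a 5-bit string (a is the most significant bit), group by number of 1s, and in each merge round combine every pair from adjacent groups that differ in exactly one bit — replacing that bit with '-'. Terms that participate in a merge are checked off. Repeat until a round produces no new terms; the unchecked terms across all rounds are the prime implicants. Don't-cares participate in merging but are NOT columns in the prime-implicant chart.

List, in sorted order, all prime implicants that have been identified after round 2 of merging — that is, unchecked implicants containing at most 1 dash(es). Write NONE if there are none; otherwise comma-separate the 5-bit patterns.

[col 0] 00000*, 00100*, 00110*, 01000*, 01100*, 01111, 10010*, 10011*, 10100*, 10111*, 11000*, 11010*, 11011*, 11100*, 11101*, 11110*
[col 1] -0100*, -1000*, -1100*, 0-000*, 0-100*, 00-00*, 001-0, 01-00*, 1-010*, 1-011*, 1-100*, 10-11, 1001-*, 11-00*, 11-10*, 110-0*, 1101-*, 111-0*, 1110-
[col 2] --100, -1-00, 0--00, 1-01-, 11--0
Prime implicants: --100, -1-00, 0--00, 001-0, 01111, 1-01-, 10-11, 11--0, 1110-

001-0, 01111, 10-11, 1110-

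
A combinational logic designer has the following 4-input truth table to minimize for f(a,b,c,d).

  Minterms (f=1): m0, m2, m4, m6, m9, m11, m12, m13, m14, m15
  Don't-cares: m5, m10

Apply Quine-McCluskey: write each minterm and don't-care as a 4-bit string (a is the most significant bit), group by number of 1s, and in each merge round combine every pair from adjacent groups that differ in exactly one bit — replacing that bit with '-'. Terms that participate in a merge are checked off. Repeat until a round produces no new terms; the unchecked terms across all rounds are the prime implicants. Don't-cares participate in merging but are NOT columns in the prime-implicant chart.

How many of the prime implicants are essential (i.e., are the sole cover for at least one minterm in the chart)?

2

[col 0] 0000*, 0010*, 0100*, 0101*, 0110*, 1001*, 1010*, 1011*, 1100*, 1101*, 1110*, 1111*
[col 1] -010*, -100*, -101*, -110*, 0-00*, 0-10*, 00-0*, 01-0*, 010-*, 1-01*, 1-10*, 1-11*, 10-1*, 101-*, 11-0*, 11-1*, 110-*, 111-*
[col 2] --10, -1-0, -10-, 0--0, 1--1, 1-1-, 11--
Prime implicants: --10, -1-0, -10-, 0--0, 1--1, 1-1-, 11--
PI chart (minterm → PIs covering it):
  0 | 0--0  (sole → essential)
  2 | --10,0--0
  4 | -1-0,-10-,0--0
  6 | --10,-1-0,0--0
  9 | 1--1  (sole → essential)
  11 | 1--1,1-1-
  12 | -1-0,-10-,11--
  13 | -10-,1--1,11--
  14 | --10,-1-0,1-1-,11--
  15 | 1--1,1-1-,11--
Essential prime implicants: 0--0, 1--1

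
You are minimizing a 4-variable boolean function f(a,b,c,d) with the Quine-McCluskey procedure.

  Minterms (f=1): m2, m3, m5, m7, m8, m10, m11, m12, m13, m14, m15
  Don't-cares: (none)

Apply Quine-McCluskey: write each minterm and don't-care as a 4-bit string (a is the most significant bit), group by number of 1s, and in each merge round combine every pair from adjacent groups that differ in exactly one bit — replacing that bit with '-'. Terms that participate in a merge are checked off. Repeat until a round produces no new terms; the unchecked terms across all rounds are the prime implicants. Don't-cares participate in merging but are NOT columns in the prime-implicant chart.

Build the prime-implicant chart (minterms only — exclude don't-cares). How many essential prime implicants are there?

[col 0] 0010*, 0011*, 0101*, 0111*, 1000*, 1010*, 1011*, 1100*, 1101*, 1110*, 1111*
[col 1] -010*, -011*, -101*, -111*, 0-11*, 001-*, 01-1*, 1-00*, 1-10*, 1-11*, 10-0*, 101-*, 11-0*, 11-1*, 110-*, 111-*
[col 2] --11, -01-, -1-1, 1--0, 1-1-, 11--
Prime implicants: --11, -01-, -1-1, 1--0, 1-1-, 11--
PI chart (minterm → PIs covering it):
  2 | -01-  (sole → essential)
  3 | --11,-01-
  5 | -1-1  (sole → essential)
  7 | --11,-1-1
  8 | 1--0  (sole → essential)
  10 | -01-,1--0,1-1-
  11 | --11,-01-,1-1-
  12 | 1--0,11--
  13 | -1-1,11--
  14 | 1--0,1-1-,11--
  15 | --11,-1-1,1-1-,11--
Essential prime implicants: -01-, -1-1, 1--0

3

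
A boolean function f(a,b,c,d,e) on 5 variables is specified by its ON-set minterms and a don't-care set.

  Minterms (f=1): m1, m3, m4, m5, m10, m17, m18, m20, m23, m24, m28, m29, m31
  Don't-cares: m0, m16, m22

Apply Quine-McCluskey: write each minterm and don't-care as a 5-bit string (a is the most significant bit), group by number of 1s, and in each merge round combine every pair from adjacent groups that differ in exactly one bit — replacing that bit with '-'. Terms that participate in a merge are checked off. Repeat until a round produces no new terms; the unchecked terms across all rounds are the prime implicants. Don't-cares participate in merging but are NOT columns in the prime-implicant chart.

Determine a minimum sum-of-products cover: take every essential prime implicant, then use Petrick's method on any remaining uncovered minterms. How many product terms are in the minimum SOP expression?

8

Round 0: 00000✓ 00001✓ 00011✓ 00100✓ 00101✓ 01010 10000✓ 10001✓ 10010✓ 10100✓ 10110✓ 10111✓ 11000✓ 11100✓ 11101✓ 11111✓
Round 1: -0000✓ -0001✓ -0100✓ 00-00✓ 00-01✓ 000-1 0000-✓ 0010-✓ 1-000✓ 1-100✓ 1-111 10-00✓ 10-10✓ 100-0✓ 1000-✓ 101-0✓ 1011- 11-00✓ 111-1 1110-
Round 2: -0-00 -000- 00-0- 1--00 10--0
PIs = {-0-00, -000-, 00-0-, 000-1, 01010, 1--00, 1-111, 10--0, 1011-, 111-1, 1110-}
Coverage chart:
  m1: -000-,00-0-,000-1
  m3: 000-1 ←essential
  m4: -0-00,00-0-
  m5: 00-0- ←essential
  m10: 01010 ←essential
  m17: -000- ←essential
  m18: 10--0 ←essential
  m20: -0-00,1--00,10--0
  m23: 1-111,1011-
  m24: 1--00 ←essential
  m28: 1--00,1110-
  m29: 111-1,1110-
  m31: 1-111,111-1
Essential: -000-, 00-0-, 000-1, 01010, 1--00, 10--0
Petrick residual → 1-111, 111-1
Min cover (8 terms): b'c'd' + a'b'd' + a'b'c'e + a'bc'de' + ad'e' + acde + ab'e' + abce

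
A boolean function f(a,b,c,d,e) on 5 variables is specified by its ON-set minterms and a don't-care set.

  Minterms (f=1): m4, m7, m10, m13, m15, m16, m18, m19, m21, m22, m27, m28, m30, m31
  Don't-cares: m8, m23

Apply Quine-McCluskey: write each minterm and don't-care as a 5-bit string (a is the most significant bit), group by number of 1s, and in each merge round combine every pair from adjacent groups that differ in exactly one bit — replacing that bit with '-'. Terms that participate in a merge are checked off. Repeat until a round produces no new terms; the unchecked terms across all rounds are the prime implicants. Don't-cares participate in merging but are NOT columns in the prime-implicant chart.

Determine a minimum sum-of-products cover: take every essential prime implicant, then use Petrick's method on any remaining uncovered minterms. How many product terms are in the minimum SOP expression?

9

size-2^0 implicants → 00100  00111(✓)  01000(✓)  01010(✓)  01101(✓)  01111(✓)  10000(✓)  10010(✓)  10011(✓)  10101(✓)  10110(✓)  10111(✓)  11011(✓)  11100(✓)  11110(✓)  11111(✓)
size-2^1 implicants → -0111(✓)  -1111(✓)  0-111(✓)  010-0  011-1  1-011(✓)  1-110(✓)  1-111(✓)  10-10(✓)  10-11(✓)  100-0  1001-(✓)  101-1  1011-(✓)  11-11(✓)  111-0  1111-(✓)
size-2^2 implicants → --111  1--11  1-11-  10-1-
Unchecked terms (primes): --111, 00100, 010-0, 011-1, 1--11, 1-11-, 10-1-, 100-0, 101-1, 111-0
Minterm coverage:
  m4 ⊆ 00100 [E]
  m7 ⊆ --111 [E]
  m10 ⊆ 010-0 [E]
  m13 ⊆ 011-1 [E]
  m15 ⊆ --111,011-1
  m16 ⊆ 100-0 [E]
  m18 ⊆ 10-1-,100-0
  m19 ⊆ 1--11,10-1-
  m21 ⊆ 101-1 [E]
  m22 ⊆ 1-11-,10-1-
  m27 ⊆ 1--11 [E]
  m28 ⊆ 111-0 [E]
  m30 ⊆ 1-11-,111-0
  m31 ⊆ --111,1--11,1-11-
E = {--111, 00100, 010-0, 011-1, 1--11, 100-0, 101-1, 111-0}
Petrick residual → 1-11-
Cover = cde + a'b'cd'e' + a'bc'e' + a'bce + ade + acd + ab'c'e' + ab'ce + abce'  |cover|=9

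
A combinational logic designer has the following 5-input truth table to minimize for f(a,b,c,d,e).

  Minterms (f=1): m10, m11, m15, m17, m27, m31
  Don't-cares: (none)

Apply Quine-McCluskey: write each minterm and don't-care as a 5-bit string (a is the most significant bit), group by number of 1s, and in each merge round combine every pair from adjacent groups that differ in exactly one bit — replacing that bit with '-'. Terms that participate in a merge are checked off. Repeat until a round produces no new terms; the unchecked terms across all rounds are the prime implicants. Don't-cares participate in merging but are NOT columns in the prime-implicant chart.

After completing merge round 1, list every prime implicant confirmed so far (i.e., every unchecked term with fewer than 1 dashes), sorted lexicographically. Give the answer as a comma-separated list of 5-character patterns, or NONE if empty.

10001

size-2^0 implicants → 01010(✓)  01011(✓)  01111(✓)  10001  11011(✓)  11111(✓)
size-2^1 implicants → -1011(✓)  -1111(✓)  01-11(✓)  0101-  11-11(✓)
size-2^2 implicants → -1-11
Unchecked terms (primes): -1-11, 0101-, 10001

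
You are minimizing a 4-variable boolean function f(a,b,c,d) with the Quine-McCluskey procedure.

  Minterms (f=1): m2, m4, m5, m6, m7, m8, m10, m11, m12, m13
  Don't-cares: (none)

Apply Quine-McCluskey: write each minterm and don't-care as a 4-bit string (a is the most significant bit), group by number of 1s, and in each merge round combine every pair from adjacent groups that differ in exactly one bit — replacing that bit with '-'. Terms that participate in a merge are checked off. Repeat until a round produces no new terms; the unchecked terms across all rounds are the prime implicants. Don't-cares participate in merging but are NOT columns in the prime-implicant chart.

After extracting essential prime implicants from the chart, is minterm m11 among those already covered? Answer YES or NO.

YES

size-2^0 implicants → 0010(✓)  0100(✓)  0101(✓)  0110(✓)  0111(✓)  1000(✓)  1010(✓)  1011(✓)  1100(✓)  1101(✓)
size-2^1 implicants → -010  -100(✓)  -101(✓)  0-10  01-0(✓)  01-1(✓)  010-(✓)  011-(✓)  1-00  10-0  101-  110-(✓)
size-2^2 implicants → -10-  01--
Unchecked terms (primes): -010, -10-, 0-10, 01--, 1-00, 10-0, 101-
Minterm coverage:
  m2 ⊆ -010,0-10
  m4 ⊆ -10-,01--
  m5 ⊆ -10-,01--
  m6 ⊆ 0-10,01--
  m7 ⊆ 01-- [E]
  m8 ⊆ 1-00,10-0
  m10 ⊆ -010,10-0,101-
  m11 ⊆ 101- [E]
  m12 ⊆ -10-,1-00
  m13 ⊆ -10- [E]
E = {-10-, 01--, 101-}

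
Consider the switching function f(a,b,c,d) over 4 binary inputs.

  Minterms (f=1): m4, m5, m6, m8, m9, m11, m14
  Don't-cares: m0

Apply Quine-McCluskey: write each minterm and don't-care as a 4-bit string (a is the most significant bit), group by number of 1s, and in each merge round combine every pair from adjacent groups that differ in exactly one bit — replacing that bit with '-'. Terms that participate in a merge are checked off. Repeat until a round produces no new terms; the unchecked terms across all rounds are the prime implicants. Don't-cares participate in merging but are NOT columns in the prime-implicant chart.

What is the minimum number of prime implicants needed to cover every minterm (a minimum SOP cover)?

4

size-2^0 implicants → 0000(✓)  0100(✓)  0101(✓)  0110(✓)  1000(✓)  1001(✓)  1011(✓)  1110(✓)
size-2^1 implicants → -000  -110  0-00  01-0  010-  10-1  100-
Unchecked terms (primes): -000, -110, 0-00, 01-0, 010-, 10-1, 100-
Minterm coverage:
  m4 ⊆ 0-00,01-0,010-
  m5 ⊆ 010- [E]
  m6 ⊆ -110,01-0
  m8 ⊆ -000,100-
  m9 ⊆ 10-1,100-
  m11 ⊆ 10-1 [E]
  m14 ⊆ -110 [E]
E = {-110, 010-, 10-1}
Petrick residual → -000
Cover = b'c'd' + bcd' + a'bc' + ab'd  |cover|=4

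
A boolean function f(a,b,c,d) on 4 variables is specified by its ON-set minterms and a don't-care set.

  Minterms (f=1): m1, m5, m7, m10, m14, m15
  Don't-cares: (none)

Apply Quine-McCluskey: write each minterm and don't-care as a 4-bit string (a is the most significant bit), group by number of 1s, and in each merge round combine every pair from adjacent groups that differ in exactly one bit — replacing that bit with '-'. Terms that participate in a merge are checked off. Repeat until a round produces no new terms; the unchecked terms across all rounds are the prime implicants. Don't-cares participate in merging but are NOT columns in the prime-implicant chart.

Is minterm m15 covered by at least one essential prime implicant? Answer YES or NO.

NO

[col 0] 0001*, 0101*, 0111*, 1010*, 1110*, 1111*
[col 1] -111, 0-01, 01-1, 1-10, 111-
Prime implicants: -111, 0-01, 01-1, 1-10, 111-
PI chart (minterm → PIs covering it):
  1 | 0-01  (sole → essential)
  5 | 0-01,01-1
  7 | -111,01-1
  10 | 1-10  (sole → essential)
  14 | 1-10,111-
  15 | -111,111-
Essential prime implicants: 0-01, 1-10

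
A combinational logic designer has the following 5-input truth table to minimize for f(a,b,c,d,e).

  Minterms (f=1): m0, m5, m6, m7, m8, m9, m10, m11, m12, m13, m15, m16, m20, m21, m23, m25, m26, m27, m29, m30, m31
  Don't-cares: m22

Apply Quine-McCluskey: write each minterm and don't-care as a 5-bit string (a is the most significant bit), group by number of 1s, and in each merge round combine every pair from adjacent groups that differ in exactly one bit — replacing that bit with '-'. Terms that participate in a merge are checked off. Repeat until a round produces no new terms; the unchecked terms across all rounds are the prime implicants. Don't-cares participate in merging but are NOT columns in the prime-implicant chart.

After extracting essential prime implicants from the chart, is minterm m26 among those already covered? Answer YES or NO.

NO

[col 0] 00000*, 00101*, 00110*, 00111*, 01000*, 01001*, 01010*, 01011*, 01100*, 01101*, 01111*, 10000*, 10100*, 10101*, 10110*, 10111*, 11001*, 11010*, 11011*, 11101*, 11110*, 11111*
[col 1] -0000, -0101*, -0110*, -0111*, -1001*, -1010*, -1011*, -1101*, -1111*, 0-000, 0-101*, 0-111*, 001-1*, 0011-*, 01-00*, 01-01*, 01-11*, 010-0*, 010-1*, 0100-*, 0101-*, 011-1*, 0110-*, 1-101*, 1-110*, 1-111*, 10-00, 101-0*, 101-1*, 1010-*, 1011-*, 11-01*, 11-10*, 11-11*, 110-1*, 1101-*, 111-1*, 1111-*
[col 2] --101*, --111*, -01-1*, -011-, -1-01*, -1-11*, -10-1*, -101-, -11-1*, 0-1-1*, 01--1*, 01-0-, 010--, 1-1-1*, 1-11-, 101--, 11--1*, 11-1-
[col 3] --1-1, -1--1
Prime implicants: --1-1, -0000, -011-, -1--1, -101-, 0-000, 01-0-, 010--, 1-11-, 10-00, 101--, 11-1-
PI chart (minterm → PIs covering it):
  0 | -0000,0-000
  5 | --1-1  (sole → essential)
  6 | -011-  (sole → essential)
  7 | --1-1,-011-
  8 | 0-000,01-0-,010--
  9 | -1--1,01-0-,010--
  10 | -101-,010--
  11 | -1--1,-101-,010--
  12 | 01-0-  (sole → essential)
  13 | --1-1,-1--1,01-0-
  15 | --1-1,-1--1
  16 | -0000,10-00
  20 | 10-00,101--
  21 | --1-1,101--
  23 | --1-1,-011-,1-11-,101--
  25 | -1--1  (sole → essential)
  26 | -101-,11-1-
  27 | -1--1,-101-,11-1-
  29 | --1-1,-1--1
  30 | 1-11-,11-1-
  31 | --1-1,-1--1,1-11-,11-1-
Essential prime implicants: --1-1, -011-, -1--1, 01-0-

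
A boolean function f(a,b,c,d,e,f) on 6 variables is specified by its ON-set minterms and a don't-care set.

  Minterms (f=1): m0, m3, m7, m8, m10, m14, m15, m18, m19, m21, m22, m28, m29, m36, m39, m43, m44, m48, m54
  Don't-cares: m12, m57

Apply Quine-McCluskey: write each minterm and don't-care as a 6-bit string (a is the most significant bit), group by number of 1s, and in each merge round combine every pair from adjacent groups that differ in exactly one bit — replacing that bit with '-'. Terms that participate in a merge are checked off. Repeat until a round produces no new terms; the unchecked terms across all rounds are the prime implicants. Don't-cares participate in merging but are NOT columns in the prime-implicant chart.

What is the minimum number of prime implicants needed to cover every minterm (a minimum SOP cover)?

12

Round 0: 000000✓ 000011✓ 000111✓ 001000✓ 001010✓ 001100✓ 001110✓ 001111✓ 010010✓ 010011✓ 010101✓ 010110✓ 011100✓ 011101✓ 100100✓ 100111✓ 101011 101100✓ 110000 110110✓ 111001
Round 1: -00111 -01100 -10110 0-0011 0-1100 00-000 00-111 000-11 001-00✓ 001-10✓ 0010-0✓ 0011-0✓ 00111- 01-101 010-10 01001- 01110- 10-100
Round 2: 001--0
PIs = {-00111, -01100, -10110, 0-0011, 0-1100, 00-000, 00-111, 000-11, 001--0, 00111-, 01-101, 010-10, 01001-, 01110-, 10-100, 101011, 110000, 111001}
Coverage chart:
  m0: 00-000 ←essential
  m3: 0-0011,000-11
  m7: -00111,00-111,000-11
  m8: 00-000,001--0
  m10: 001--0 ←essential
  m14: 001--0,00111-
  m15: 00-111,00111-
  m18: 010-10,01001-
  m19: 0-0011,01001-
  m21: 01-101 ←essential
  m22: -10110,010-10
  m28: 0-1100,01110-
  m29: 01-101,01110-
  m36: 10-100 ←essential
  m39: -00111 ←essential
  m43: 101011 ←essential
  m44: -01100,10-100
  m48: 110000 ←essential
  m54: -10110 ←essential
Essential: -00111, -10110, 00-000, 001--0, 01-101, 10-100, 101011, 110000
Petrick residual → 0-0011, 0-1100, 00-111, 010-10
Min cover (12 terms): b'c'def + bc'def' + a'c'd'ef + a'cde'f' + a'b'd'e'f' + a'b'def + a'b'cf' + a'bde'f + a'bc'ef' + ab'de'f' + ab'cd'ef + abc'd'e'f'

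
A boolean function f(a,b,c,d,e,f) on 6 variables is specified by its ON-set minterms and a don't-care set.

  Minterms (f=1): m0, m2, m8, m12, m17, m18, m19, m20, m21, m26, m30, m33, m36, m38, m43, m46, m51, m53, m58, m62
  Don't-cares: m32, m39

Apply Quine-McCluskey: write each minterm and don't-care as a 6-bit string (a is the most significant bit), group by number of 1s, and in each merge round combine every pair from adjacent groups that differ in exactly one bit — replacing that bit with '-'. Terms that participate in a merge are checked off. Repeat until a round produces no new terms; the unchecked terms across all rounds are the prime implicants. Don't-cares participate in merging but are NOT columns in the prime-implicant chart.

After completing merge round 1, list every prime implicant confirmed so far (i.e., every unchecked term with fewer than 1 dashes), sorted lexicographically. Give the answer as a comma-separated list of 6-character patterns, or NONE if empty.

[col 0] 000000*, 000010*, 001000*, 001100*, 010001*, 010010*, 010011*, 010100*, 010101*, 011010*, 011110*, 100000*, 100001*, 100100*, 100110*, 100111*, 101011, 101110*, 110011*, 110101*, 111010*, 111110*
[col 1] -00000, -10011, -10101, -11010*, -11110*, 0-0010, 00-000, 0000-0, 001-00, 01-010, 010-01, 0100-1, 01001-, 01010-, 011-10*, 1-1110, 10-110, 100-00, 10000-, 1001-0, 10011-, 111-10*
[col 2] -11-10
Prime implicants: -00000, -10011, -10101, -11-10, 0-0010, 00-000, 0000-0, 001-00, 01-010, 010-01, 0100-1, 01001-, 01010-, 1-1110, 10-110, 100-00, 10000-, 1001-0, 10011-, 101011

101011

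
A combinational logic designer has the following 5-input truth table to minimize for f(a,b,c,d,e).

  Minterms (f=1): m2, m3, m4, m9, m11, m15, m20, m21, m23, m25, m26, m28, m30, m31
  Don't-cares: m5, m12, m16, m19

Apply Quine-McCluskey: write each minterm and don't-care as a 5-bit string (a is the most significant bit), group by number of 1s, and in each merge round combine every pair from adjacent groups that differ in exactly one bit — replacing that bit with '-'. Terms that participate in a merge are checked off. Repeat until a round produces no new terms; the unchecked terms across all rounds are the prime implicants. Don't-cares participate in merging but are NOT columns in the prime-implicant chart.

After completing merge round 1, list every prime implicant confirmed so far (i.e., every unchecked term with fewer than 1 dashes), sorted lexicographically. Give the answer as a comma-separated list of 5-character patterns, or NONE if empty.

NONE

[col 0] 00010*, 00011*, 00100*, 00101*, 01001*, 01011*, 01100*, 01111*, 10000*, 10011*, 10100*, 10101*, 10111*, 11001*, 11010*, 11100*, 11110*, 11111*
[col 1] -0011, -0100*, -0101*, -1001, -1100*, -1111, 0-011, 0-100*, 0001-, 0010-*, 01-11, 010-1, 1-100*, 1-111, 10-00, 10-11, 101-1, 1010-*, 11-10, 111-0, 1111-
[col 2] --100, -010-
Prime implicants: --100, -0011, -010-, -1001, -1111, 0-011, 0001-, 01-11, 010-1, 1-111, 10-00, 10-11, 101-1, 11-10, 111-0, 1111-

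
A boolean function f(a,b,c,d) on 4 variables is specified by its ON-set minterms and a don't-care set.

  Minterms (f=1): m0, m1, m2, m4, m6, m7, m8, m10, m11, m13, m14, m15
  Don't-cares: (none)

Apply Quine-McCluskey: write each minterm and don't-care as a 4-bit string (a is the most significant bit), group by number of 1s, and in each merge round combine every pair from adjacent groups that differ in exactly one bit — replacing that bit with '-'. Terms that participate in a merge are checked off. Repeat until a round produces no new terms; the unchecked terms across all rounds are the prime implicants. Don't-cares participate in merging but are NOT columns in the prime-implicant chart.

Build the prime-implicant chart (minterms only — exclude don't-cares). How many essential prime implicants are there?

size-2^0 implicants → 0000(✓)  0001(✓)  0010(✓)  0100(✓)  0110(✓)  0111(✓)  1000(✓)  1010(✓)  1011(✓)  1101(✓)  1110(✓)  1111(✓)
size-2^1 implicants → -000(✓)  -010(✓)  -110(✓)  -111(✓)  0-00(✓)  0-10(✓)  00-0(✓)  000-  01-0(✓)  011-(✓)  1-10(✓)  1-11(✓)  10-0(✓)  101-(✓)  11-1  111-(✓)
size-2^2 implicants → --10  -0-0  -11-  0--0  1-1-
Unchecked terms (primes): --10, -0-0, -11-, 0--0, 000-, 1-1-, 11-1
Minterm coverage:
  m0 ⊆ -0-0,0--0,000-
  m1 ⊆ 000- [E]
  m2 ⊆ --10,-0-0,0--0
  m4 ⊆ 0--0 [E]
  m6 ⊆ --10,-11-,0--0
  m7 ⊆ -11- [E]
  m8 ⊆ -0-0 [E]
  m10 ⊆ --10,-0-0,1-1-
  m11 ⊆ 1-1- [E]
  m13 ⊆ 11-1 [E]
  m14 ⊆ --10,-11-,1-1-
  m15 ⊆ -11-,1-1-,11-1
E = {-0-0, -11-, 0--0, 000-, 1-1-, 11-1}

6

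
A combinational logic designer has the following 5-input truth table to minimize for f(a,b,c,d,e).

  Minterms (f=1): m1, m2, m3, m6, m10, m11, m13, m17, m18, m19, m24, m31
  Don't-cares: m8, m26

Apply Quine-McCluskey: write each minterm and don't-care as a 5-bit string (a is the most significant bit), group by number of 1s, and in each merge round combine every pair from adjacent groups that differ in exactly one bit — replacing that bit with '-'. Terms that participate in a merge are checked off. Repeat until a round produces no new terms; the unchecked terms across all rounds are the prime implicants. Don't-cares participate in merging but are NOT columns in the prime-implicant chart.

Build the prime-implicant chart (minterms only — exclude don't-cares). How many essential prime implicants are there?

6

Round 0: 00001✓ 00010✓ 00011✓ 00110✓ 01000✓ 01010✓ 01011✓ 01101 10001✓ 10010✓ 10011✓ 11000✓ 11010✓ 11111
Round 1: -0001✓ -0010✓ -0011✓ -1000✓ -1010✓ 0-010✓ 0-011✓ 00-10 000-1✓ 0001-✓ 010-0✓ 0101-✓ 1-010✓ 100-1✓ 1001-✓ 110-0✓
Round 2: --010 -00-1 -001- -10-0 0-01-
PIs = {--010, -00-1, -001-, -10-0, 0-01-, 00-10, 01101, 11111}
Coverage chart:
  m1: -00-1 ←essential
  m2: --010,-001-,0-01-,00-10
  m3: -00-1,-001-,0-01-
  m6: 00-10 ←essential
  m10: --010,-10-0,0-01-
  m11: 0-01- ←essential
  m13: 01101 ←essential
  m17: -00-1 ←essential
  m18: --010,-001-
  m19: -00-1,-001-
  m24: -10-0 ←essential
  m31: 11111 ←essential
Essential: -00-1, -10-0, 0-01-, 00-10, 01101, 11111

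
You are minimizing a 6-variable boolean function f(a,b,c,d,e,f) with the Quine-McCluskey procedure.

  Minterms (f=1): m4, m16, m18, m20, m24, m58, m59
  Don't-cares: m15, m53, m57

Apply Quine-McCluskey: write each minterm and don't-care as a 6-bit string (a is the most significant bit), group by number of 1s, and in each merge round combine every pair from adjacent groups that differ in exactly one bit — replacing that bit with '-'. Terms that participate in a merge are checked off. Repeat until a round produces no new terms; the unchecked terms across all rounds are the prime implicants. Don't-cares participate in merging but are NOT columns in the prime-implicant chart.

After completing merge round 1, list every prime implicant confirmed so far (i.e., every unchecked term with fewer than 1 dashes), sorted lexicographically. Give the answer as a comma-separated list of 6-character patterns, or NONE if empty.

001111, 110101

Round 0: 000100✓ 001111 010000✓ 010010✓ 010100✓ 011000✓ 110101 111001✓ 111010✓ 111011✓
Round 1: 0-0100 01-000 010-00 0100-0 1110-1 11101-
PIs = {0-0100, 001111, 01-000, 010-00, 0100-0, 110101, 1110-1, 11101-}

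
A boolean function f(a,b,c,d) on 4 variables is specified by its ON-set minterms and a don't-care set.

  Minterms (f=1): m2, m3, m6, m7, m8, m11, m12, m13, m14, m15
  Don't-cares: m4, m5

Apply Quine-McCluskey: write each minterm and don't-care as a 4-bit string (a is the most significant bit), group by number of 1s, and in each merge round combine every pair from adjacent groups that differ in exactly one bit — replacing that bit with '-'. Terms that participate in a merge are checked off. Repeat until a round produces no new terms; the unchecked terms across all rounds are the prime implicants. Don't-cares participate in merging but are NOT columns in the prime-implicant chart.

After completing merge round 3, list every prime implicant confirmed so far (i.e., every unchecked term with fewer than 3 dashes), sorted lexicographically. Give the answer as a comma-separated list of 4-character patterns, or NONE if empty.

[col 0] 0010*, 0011*, 0100*, 0101*, 0110*, 0111*, 1000*, 1011*, 1100*, 1101*, 1110*, 1111*
[col 1] -011*, -100*, -101*, -110*, -111*, 0-10*, 0-11*, 001-*, 01-0*, 01-1*, 010-*, 011-*, 1-00, 1-11*, 11-0*, 11-1*, 110-*, 111-*
[col 2] --11, -1-0*, -1-1*, -10-*, -11-*, 0-1-, 01--*, 11--*
[col 3] -1--
Prime implicants: --11, -1--, 0-1-, 1-00

--11, 0-1-, 1-00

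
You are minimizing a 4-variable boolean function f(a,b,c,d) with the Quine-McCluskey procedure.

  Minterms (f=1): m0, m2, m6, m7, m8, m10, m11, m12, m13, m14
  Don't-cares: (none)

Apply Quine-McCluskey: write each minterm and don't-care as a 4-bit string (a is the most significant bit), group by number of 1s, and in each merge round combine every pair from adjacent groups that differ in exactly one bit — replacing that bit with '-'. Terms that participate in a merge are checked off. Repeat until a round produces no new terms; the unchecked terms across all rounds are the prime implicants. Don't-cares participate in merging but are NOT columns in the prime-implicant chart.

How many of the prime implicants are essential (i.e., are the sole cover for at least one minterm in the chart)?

4

Round 0: 0000✓ 0010✓ 0110✓ 0111✓ 1000✓ 1010✓ 1011✓ 1100✓ 1101✓ 1110✓
Round 1: -000✓ -010✓ -110✓ 0-10✓ 00-0✓ 011- 1-00✓ 1-10✓ 10-0✓ 101- 11-0✓ 110-
Round 2: --10 -0-0 1--0
PIs = {--10, -0-0, 011-, 1--0, 101-, 110-}
Coverage chart:
  m0: -0-0 ←essential
  m2: --10,-0-0
  m6: --10,011-
  m7: 011- ←essential
  m8: -0-0,1--0
  m10: --10,-0-0,1--0,101-
  m11: 101- ←essential
  m12: 1--0,110-
  m13: 110- ←essential
  m14: --10,1--0
Essential: -0-0, 011-, 101-, 110-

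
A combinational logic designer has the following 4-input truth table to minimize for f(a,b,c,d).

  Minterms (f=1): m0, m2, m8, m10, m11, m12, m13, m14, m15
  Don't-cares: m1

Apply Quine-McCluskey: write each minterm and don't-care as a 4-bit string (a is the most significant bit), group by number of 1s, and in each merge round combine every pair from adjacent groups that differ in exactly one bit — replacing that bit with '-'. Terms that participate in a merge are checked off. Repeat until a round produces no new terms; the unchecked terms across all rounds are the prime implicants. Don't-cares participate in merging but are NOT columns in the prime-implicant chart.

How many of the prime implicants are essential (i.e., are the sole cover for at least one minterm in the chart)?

size-2^0 implicants → 0000(✓)  0001(✓)  0010(✓)  1000(✓)  1010(✓)  1011(✓)  1100(✓)  1101(✓)  1110(✓)  1111(✓)
size-2^1 implicants → -000(✓)  -010(✓)  00-0(✓)  000-  1-00(✓)  1-10(✓)  1-11(✓)  10-0(✓)  101-(✓)  11-0(✓)  11-1(✓)  110-(✓)  111-(✓)
size-2^2 implicants → -0-0  1--0  1-1-  11--
Unchecked terms (primes): -0-0, 000-, 1--0, 1-1-, 11--
Minterm coverage:
  m0 ⊆ -0-0,000-
  m2 ⊆ -0-0 [E]
  m8 ⊆ -0-0,1--0
  m10 ⊆ -0-0,1--0,1-1-
  m11 ⊆ 1-1- [E]
  m12 ⊆ 1--0,11--
  m13 ⊆ 11-- [E]
  m14 ⊆ 1--0,1-1-,11--
  m15 ⊆ 1-1-,11--
E = {-0-0, 1-1-, 11--}

3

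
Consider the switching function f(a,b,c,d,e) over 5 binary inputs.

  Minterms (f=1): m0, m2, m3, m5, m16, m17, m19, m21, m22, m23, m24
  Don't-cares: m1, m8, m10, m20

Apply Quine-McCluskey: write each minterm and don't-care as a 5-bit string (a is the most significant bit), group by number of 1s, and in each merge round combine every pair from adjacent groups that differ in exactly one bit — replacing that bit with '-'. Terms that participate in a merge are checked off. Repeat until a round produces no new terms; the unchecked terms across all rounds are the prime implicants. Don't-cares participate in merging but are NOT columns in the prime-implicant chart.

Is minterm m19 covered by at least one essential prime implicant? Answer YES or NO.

NO

Round 0: 00000✓ 00001✓ 00010✓ 00011✓ 00101✓ 01000✓ 01010✓ 10000✓ 10001✓ 10011✓ 10100✓ 10101✓ 10110✓ 10111✓ 11000✓
Round 1: -0000✓ -0001✓ -0011✓ -0101✓ -1000✓ 0-000✓ 0-010✓ 00-01✓ 000-0✓ 000-1✓ 0000-✓ 0001-✓ 010-0✓ 1-000✓ 10-00✓ 10-01✓ 10-11✓ 100-1✓ 1000-✓ 101-0✓ 101-1✓ 1010-✓ 1011-✓
Round 2: --000 -0-01 -00-1 -000- 0-0-0 000-- 10--1 10-0- 101--
PIs = {--000, -0-01, -00-1, -000-, 0-0-0, 000--, 10--1, 10-0-, 101--}
Coverage chart:
  m0: --000,-000-,0-0-0,000--
  m2: 0-0-0,000--
  m3: -00-1,000--
  m5: -0-01 ←essential
  m16: --000,-000-,10-0-
  m17: -0-01,-00-1,-000-,10--1,10-0-
  m19: -00-1,10--1
  m21: -0-01,10--1,10-0-,101--
  m22: 101-- ←essential
  m23: 10--1,101--
  m24: --000 ←essential
Essential: --000, -0-01, 101--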